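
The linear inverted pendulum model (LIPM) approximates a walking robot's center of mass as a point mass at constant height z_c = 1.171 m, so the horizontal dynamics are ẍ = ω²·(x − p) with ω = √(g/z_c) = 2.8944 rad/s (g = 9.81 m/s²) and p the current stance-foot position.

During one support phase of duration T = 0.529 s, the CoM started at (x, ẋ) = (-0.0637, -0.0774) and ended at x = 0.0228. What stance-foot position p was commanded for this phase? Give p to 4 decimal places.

p = -0.1661

ωT = 2.8944·0.529 = 1.531138; cosh(ωT) = 2.419861, sinh(ωT) = 2.203572
x(T) = p + (x₀−p)·cosh(ωT) + (ẋ₀/ω)·sinh(ωT) ⇒ p·(1 − cosh) = x(T) − x₀·cosh − (ẋ₀/ω)·sinh
numerator   = 0.0228 − (-0.0637)·2.419861 − (-0.0774/2.8944)·2.203572 = 0.235872
denominator = 1 − 2.419861 = -1.419861
p = 0.235872 / -1.419861 = -0.1661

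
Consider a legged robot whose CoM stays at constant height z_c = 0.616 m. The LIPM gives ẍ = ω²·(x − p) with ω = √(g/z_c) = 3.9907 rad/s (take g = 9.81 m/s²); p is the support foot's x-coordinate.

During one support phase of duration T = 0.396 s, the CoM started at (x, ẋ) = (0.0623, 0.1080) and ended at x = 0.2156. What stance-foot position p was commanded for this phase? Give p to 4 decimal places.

p = 0.0033

ωT = 3.9907·0.396 = 1.580317; cosh(ωT) = 2.531203, sinh(ωT) = 2.325293
x(T) = p + (x₀−p)·cosh(ωT) + (ẋ₀/ω)·sinh(ωT) ⇒ p·(1 − cosh) = x(T) − x₀·cosh − (ẋ₀/ω)·sinh
numerator   = 0.2156 − (0.0623)·2.531203 − (0.1080/3.9907)·2.325293 = -0.005023
denominator = 1 − 2.531203 = -1.531203
p = -0.005023 / -1.531203 = 0.0033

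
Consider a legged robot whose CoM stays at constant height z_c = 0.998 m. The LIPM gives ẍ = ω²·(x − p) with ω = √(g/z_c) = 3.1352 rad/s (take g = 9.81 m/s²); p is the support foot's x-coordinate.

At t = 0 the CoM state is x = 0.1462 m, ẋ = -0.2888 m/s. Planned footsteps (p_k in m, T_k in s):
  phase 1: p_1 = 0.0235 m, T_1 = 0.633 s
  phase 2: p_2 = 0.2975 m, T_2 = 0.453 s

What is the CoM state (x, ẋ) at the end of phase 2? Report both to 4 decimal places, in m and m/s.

x = 0.1615, ẋ = -0.2412

phase 1: p=0.0235, T=0.633, ωT=1.984582, cosh=3.706720, sinh=3.569282; start (x,ẋ)=(0.146200, -0.288800) → end (x,ẋ)=(0.149529, 0.302563)
phase 2: p=0.2975, T=0.453, ωT=1.420246, cosh=2.189896, sinh=1.948241; start (x,ẋ)=(0.149529, 0.302563) → end (x,ẋ)=(0.161474, -0.241244)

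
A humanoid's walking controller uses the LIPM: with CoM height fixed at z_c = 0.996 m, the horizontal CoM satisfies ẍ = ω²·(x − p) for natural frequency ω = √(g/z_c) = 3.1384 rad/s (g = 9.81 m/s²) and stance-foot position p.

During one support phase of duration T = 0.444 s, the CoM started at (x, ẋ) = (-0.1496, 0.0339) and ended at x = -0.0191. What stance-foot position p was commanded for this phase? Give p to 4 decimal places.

ωT = 3.1384·0.444 = 1.393450; cosh(ωT) = 2.138471, sinh(ωT) = 1.890253
x(T) = p + (x₀−p)·cosh(ωT) + (ẋ₀/ω)·sinh(ωT) ⇒ p·(1 − cosh) = x(T) − x₀·cosh − (ẋ₀/ω)·sinh
numerator   = -0.0191 − (-0.1496)·2.138471 − (0.0339/3.1384)·1.890253 = 0.280397
denominator = 1 − 2.138471 = -1.138471
p = 0.280397 / -1.138471 = -0.2463

p = -0.2463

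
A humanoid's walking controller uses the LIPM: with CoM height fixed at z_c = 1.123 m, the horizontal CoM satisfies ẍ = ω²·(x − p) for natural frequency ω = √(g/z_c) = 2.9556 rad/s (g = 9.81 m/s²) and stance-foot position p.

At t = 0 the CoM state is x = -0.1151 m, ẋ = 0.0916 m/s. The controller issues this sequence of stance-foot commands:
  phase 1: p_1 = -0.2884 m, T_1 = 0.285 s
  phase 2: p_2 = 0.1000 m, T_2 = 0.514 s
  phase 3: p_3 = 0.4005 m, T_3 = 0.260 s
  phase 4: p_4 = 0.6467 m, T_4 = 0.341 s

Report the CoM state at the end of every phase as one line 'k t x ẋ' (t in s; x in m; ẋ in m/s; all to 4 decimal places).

phase 1: p=-0.2884, T=0.285, ωT=0.842346, cosh=1.376253, sinh=0.945554; start (x,ẋ)=(-0.115100, 0.091600) → end (x,ẋ)=(-0.020591, 0.610383)
phase 2: p=0.1000, T=0.514, ωT=1.519178, cosh=2.393681, sinh=2.174789; start (x,ẋ)=(-0.020591, 0.610383) → end (x,ẋ)=(0.260476, 0.685928)
phase 3: p=0.4005, T=0.260, ωT=0.768456, cosh=1.310081, sinh=0.846353; start (x,ẋ)=(0.260476, 0.685928) → end (x,ẋ)=(0.413477, 0.548355)
phase 4: p=0.6467, T=0.341, ωT=1.007860, cosh=1.552365, sinh=1.187366; start (x,ẋ)=(0.413477, 0.548355) → end (x,ẋ)=(0.504946, 0.032780)

1 0.2850 -0.0206 0.6104
2 0.7990 0.2605 0.6859
3 1.0590 0.4135 0.5484
4 1.4000 0.5049 0.0328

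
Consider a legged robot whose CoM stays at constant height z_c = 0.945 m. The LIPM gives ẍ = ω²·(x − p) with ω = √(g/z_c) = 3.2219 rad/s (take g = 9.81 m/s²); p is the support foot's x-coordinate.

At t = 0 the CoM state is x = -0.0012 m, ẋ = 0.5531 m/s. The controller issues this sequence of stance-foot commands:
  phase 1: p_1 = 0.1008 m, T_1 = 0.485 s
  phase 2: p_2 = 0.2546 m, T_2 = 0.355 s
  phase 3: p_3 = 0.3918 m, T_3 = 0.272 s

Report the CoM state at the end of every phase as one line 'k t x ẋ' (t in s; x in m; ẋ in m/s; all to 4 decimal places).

1 0.4850 0.2383 0.6279
2 0.8400 0.5013 1.0115
3 1.1120 0.8578 1.7755

phase 1: p=0.1008, T=0.485, ωT=1.562622, cosh=2.490449, sinh=2.280863; start (x,ẋ)=(-0.001200, 0.553100) → end (x,ẋ)=(0.238327, 0.627899)
phase 2: p=0.2546, T=0.355, ωT=1.143774, cosh=1.728603, sinh=1.409989; start (x,ẋ)=(0.238327, 0.627899) → end (x,ẋ)=(0.501256, 1.011464)
phase 3: p=0.3918, T=0.272, ωT=0.876357, cosh=1.409215, sinh=0.992918; start (x,ẋ)=(0.501256, 1.011464) → end (x,ẋ)=(0.857758, 1.775530)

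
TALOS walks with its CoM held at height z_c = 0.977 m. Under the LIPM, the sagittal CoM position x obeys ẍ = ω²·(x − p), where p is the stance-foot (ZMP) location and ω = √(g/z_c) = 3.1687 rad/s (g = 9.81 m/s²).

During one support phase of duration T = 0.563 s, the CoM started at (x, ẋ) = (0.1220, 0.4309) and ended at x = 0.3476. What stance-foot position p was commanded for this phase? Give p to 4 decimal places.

p = 0.2034

ωT = 3.1687·0.563 = 1.783978; cosh(ωT) = 3.060731, sinh(ωT) = 2.892762
x(T) = p + (x₀−p)·cosh(ωT) + (ẋ₀/ω)·sinh(ωT) ⇒ p·(1 − cosh) = x(T) − x₀·cosh − (ẋ₀/ω)·sinh
numerator   = 0.3476 − (0.1220)·3.060731 − (0.4309/3.1687)·2.892762 = -0.419185
denominator = 1 − 3.060731 = -2.060731
p = -0.419185 / -2.060731 = 0.2034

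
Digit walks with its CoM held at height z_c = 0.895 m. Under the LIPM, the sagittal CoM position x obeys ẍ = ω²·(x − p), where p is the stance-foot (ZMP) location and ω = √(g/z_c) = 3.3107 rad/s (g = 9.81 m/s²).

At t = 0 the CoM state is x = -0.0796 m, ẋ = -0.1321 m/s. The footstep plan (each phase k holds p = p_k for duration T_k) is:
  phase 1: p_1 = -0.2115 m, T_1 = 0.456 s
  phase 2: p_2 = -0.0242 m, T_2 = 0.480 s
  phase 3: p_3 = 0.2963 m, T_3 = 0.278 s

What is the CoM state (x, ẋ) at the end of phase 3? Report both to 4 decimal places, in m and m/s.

x = 1.2325, ẋ = 3.5623

phase 1: p=-0.2115, T=0.456, ωT=1.509679, cosh=2.373130, sinh=2.152149; start (x,ẋ)=(-0.079600, -0.132100) → end (x,ẋ)=(0.015643, 0.626313)
phase 2: p=-0.0242, T=0.480, ωT=1.589136, cosh=2.551808, sinh=2.347706; start (x,ẋ)=(0.015643, 0.626313) → end (x,ẋ)=(0.521607, 1.907912)
phase 3: p=0.2963, T=0.278, ωT=0.920375, cosh=1.454300, sinh=1.055930; start (x,ẋ)=(0.521607, 1.907912) → end (x,ẋ)=(1.232483, 3.562321)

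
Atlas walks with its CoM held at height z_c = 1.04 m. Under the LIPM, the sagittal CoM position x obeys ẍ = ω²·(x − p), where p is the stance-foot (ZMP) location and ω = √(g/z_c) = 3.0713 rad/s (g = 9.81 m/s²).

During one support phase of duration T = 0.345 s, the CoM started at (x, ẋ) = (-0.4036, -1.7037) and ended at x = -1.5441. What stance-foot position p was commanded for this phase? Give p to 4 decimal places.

p = 0.3049

ωT = 3.0713·0.345 = 1.059598; cosh(ωT) = 1.615904, sinh(ωT) = 1.269309
x(T) = p + (x₀−p)·cosh(ωT) + (ẋ₀/ω)·sinh(ωT) ⇒ p·(1 − cosh) = x(T) − x₀·cosh − (ẋ₀/ω)·sinh
numerator   = -1.5441 − (-0.4036)·1.615904 − (-1.7037/3.0713)·1.269309 = -0.187815
denominator = 1 − 1.615904 = -0.615904
p = -0.187815 / -0.615904 = 0.3049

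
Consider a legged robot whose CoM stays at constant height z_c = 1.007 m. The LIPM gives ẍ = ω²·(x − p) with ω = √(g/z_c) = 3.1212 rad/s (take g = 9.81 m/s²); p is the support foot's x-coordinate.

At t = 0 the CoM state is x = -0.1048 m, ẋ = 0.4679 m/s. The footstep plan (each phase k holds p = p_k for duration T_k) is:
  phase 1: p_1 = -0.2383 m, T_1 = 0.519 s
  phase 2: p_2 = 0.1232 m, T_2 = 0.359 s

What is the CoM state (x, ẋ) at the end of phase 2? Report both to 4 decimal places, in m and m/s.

x = 1.7050, ẋ = 5.3083

phase 1: p=-0.2383, T=0.519, ωT=1.619903, cosh=2.625259, sinh=2.427341; start (x,ẋ)=(-0.104800, 0.467900) → end (x,ẋ)=(0.476055, 2.239783)
phase 2: p=0.1232, T=0.359, ωT=1.120511, cosh=1.696267, sinh=1.370153; start (x,ẋ)=(0.476055, 2.239783) → end (x,ẋ)=(1.704963, 5.308264)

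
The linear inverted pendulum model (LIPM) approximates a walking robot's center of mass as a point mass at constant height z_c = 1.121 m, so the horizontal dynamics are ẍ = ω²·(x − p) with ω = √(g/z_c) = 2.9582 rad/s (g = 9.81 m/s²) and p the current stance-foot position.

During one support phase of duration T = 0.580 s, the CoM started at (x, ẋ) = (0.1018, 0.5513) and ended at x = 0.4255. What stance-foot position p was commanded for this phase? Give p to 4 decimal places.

p = 0.1968

ωT = 2.9582·0.580 = 1.715756; cosh(ωT) = 2.870353, sinh(ωT) = 2.690525
x(T) = p + (x₀−p)·cosh(ωT) + (ẋ₀/ω)·sinh(ωT) ⇒ p·(1 − cosh) = x(T) − x₀·cosh − (ẋ₀/ω)·sinh
numerator   = 0.4255 − (0.1018)·2.870353 − (0.5513/2.9582)·2.690525 = -0.368117
denominator = 1 − 2.870353 = -1.870353
p = -0.368117 / -1.870353 = 0.1968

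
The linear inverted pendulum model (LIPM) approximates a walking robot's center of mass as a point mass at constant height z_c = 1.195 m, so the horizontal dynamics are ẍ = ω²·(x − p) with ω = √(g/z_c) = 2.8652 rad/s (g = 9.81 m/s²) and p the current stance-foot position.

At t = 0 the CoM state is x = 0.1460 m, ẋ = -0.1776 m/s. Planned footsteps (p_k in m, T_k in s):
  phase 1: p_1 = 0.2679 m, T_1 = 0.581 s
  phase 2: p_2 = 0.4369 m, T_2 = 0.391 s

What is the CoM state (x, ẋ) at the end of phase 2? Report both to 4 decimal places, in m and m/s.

phase 1: p=0.2679, T=0.581, ωT=1.664681, cosh=2.736620, sinh=2.547369; start (x,ẋ)=(0.146000, -0.177600) → end (x,ẋ)=(-0.223593, -1.375738)
phase 2: p=0.4369, T=0.391, ωT=1.120293, cosh=1.695969, sinh=1.369784; start (x,ẋ)=(-0.223593, -1.375738) → end (x,ẋ)=(-1.340983, -4.925449)

x = -1.3410, ẋ = -4.9254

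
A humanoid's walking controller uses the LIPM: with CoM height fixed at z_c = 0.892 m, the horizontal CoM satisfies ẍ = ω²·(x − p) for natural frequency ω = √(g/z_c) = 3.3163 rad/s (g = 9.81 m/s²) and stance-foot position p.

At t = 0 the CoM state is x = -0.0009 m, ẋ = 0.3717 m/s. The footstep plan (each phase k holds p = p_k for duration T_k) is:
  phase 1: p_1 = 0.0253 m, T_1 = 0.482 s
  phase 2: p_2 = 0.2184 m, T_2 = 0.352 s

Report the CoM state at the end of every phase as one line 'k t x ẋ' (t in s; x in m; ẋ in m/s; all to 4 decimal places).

1 0.4820 0.2237 0.7506
2 0.8340 0.5562 1.3482

phase 1: p=0.0253, T=0.482, ωT=1.598457, cosh=2.573801, sinh=2.371593; start (x,ẋ)=(-0.000900, 0.371700) → end (x,ẋ)=(0.223681, 0.750621)
phase 2: p=0.2184, T=0.352, ωT=1.167338, cosh=1.762310, sinh=1.451116; start (x,ẋ)=(0.223681, 0.750621) → end (x,ẋ)=(0.556157, 1.348241)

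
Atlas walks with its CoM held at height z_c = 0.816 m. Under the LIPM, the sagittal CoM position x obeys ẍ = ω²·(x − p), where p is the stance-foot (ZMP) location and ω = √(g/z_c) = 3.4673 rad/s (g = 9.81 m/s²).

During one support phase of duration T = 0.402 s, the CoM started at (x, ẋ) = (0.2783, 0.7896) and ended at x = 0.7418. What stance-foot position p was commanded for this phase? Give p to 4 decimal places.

ωT = 3.4673·0.402 = 1.393855; cosh(ωT) = 2.139236, sinh(ωT) = 1.891119
x(T) = p + (x₀−p)·cosh(ωT) + (ẋ₀/ω)·sinh(ωT) ⇒ p·(1 − cosh) = x(T) − x₀·cosh − (ẋ₀/ω)·sinh
numerator   = 0.7418 − (0.2783)·2.139236 − (0.7896/3.4673)·1.891119 = -0.284210
denominator = 1 − 2.139236 = -1.139236
p = -0.284210 / -1.139236 = 0.2495

p = 0.2495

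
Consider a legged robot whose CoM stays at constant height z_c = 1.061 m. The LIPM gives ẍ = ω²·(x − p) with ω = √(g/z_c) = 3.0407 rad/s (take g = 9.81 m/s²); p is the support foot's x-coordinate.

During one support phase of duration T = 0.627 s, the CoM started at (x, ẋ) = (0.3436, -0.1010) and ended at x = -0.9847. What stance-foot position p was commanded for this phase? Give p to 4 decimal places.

ωT = 3.0407·0.627 = 1.906519; cosh(ωT) = 3.439109, sinh(ωT) = 3.290512
x(T) = p + (x₀−p)·cosh(ωT) + (ẋ₀/ω)·sinh(ωT) ⇒ p·(1 − cosh) = x(T) − x₀·cosh − (ẋ₀/ω)·sinh
numerator   = -0.9847 − (0.3436)·3.439109 − (-0.1010/3.0407)·3.290512 = -2.057080
denominator = 1 − 3.439109 = -2.439109
p = -2.057080 / -2.439109 = 0.8434

p = 0.8434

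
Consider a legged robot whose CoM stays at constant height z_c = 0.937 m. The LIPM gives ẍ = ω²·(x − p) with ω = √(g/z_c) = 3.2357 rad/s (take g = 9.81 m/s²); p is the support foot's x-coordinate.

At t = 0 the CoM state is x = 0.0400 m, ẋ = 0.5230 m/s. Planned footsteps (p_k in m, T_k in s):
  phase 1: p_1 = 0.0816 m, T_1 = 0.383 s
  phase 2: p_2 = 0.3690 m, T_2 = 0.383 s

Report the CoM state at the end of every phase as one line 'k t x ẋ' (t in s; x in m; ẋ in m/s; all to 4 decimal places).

1 0.3830 0.2594 0.7658
2 0.7660 0.5383 0.8722

phase 1: p=0.0816, T=0.383, ωT=1.239273, cosh=1.871349, sinh=1.581754; start (x,ẋ)=(0.040000, 0.523000) → end (x,ẋ)=(0.259418, 0.765803)
phase 2: p=0.3690, T=0.383, ωT=1.239273, cosh=1.871349, sinh=1.581754; start (x,ẋ)=(0.259418, 0.765803) → end (x,ẋ)=(0.538292, 0.872233)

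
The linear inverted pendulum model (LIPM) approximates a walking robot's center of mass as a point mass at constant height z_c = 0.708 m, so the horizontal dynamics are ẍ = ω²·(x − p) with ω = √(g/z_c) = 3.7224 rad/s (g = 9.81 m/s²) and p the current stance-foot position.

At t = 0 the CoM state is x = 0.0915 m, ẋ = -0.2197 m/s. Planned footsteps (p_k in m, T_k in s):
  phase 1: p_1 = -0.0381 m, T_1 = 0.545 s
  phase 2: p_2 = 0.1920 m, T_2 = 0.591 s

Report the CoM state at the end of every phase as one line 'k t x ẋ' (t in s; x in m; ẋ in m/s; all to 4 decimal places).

1 0.5450 0.2427 0.9527
2 1.1360 1.5641 5.1921

phase 1: p=-0.0381, T=0.545, ωT=2.028708, cosh=3.867880, sinh=3.736375; start (x,ẋ)=(0.091500, -0.219700) → end (x,ẋ)=(0.242652, 0.952740)
phase 2: p=0.1920, T=0.591, ωT=2.199938, cosh=4.567634, sinh=4.456824; start (x,ẋ)=(0.242652, 0.952740) → end (x,ẋ)=(1.564076, 5.192096)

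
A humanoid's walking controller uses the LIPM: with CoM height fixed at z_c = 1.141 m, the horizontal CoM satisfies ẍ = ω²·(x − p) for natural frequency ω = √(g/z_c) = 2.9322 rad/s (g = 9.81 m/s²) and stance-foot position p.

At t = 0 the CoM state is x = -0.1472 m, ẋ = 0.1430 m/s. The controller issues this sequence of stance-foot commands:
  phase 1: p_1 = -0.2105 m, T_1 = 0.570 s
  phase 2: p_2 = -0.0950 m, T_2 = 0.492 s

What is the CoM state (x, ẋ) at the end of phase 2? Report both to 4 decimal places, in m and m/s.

x = 0.9087, ẋ = 3.0211

phase 1: p=-0.2105, T=0.570, ωT=1.671354, cosh=2.753679, sinh=2.565686; start (x,ẋ)=(-0.147200, 0.143000) → end (x,ẋ)=(0.088933, 0.869989)
phase 2: p=-0.0950, T=0.492, ωT=1.442642, cosh=2.234083, sinh=1.997780; start (x,ẋ)=(0.088933, 0.869989) → end (x,ẋ)=(0.908667, 3.021089)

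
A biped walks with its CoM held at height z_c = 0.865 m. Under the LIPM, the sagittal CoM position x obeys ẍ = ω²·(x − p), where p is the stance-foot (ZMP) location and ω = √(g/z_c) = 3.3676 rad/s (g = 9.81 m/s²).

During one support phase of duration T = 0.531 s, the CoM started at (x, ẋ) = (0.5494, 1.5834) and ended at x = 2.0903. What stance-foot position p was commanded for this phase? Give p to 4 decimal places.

ωT = 3.3676·0.531 = 1.788196; cosh(ωT) = 3.072958, sinh(ωT) = 2.905697
x(T) = p + (x₀−p)·cosh(ωT) + (ẋ₀/ω)·sinh(ωT) ⇒ p·(1 − cosh) = x(T) − x₀·cosh − (ẋ₀/ω)·sinh
numerator   = 2.0903 − (0.5494)·3.072958 − (1.5834/3.3676)·2.905697 = -0.964203
denominator = 1 − 3.072958 = -2.072958
p = -0.964203 / -2.072958 = 0.4651

p = 0.4651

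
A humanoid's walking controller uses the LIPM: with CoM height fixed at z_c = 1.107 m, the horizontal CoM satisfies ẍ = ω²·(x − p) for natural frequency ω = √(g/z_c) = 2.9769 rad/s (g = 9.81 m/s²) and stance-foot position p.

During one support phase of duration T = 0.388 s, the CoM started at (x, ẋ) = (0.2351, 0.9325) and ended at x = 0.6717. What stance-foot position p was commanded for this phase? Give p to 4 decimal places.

ωT = 2.9769·0.388 = 1.155037; cosh(ωT) = 1.744594, sinh(ωT) = 1.429548
x(T) = p + (x₀−p)·cosh(ωT) + (ẋ₀/ω)·sinh(ωT) ⇒ p·(1 − cosh) = x(T) − x₀·cosh − (ẋ₀/ω)·sinh
numerator   = 0.6717 − (0.2351)·1.744594 − (0.9325/2.9769)·1.429548 = -0.186253
denominator = 1 − 1.744594 = -0.744594
p = -0.186253 / -0.744594 = 0.2501

p = 0.2501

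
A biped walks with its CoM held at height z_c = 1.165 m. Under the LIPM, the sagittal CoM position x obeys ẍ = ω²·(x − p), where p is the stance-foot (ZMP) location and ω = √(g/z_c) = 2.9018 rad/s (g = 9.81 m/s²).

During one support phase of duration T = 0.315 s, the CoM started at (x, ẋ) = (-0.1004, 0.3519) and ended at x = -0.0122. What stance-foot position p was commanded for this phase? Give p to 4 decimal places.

p = -0.0139

ωT = 2.9018·0.315 = 0.914067; cosh(ωT) = 1.447669, sinh(ωT) = 1.046778
x(T) = p + (x₀−p)·cosh(ωT) + (ẋ₀/ω)·sinh(ωT) ⇒ p·(1 − cosh) = x(T) − x₀·cosh − (ẋ₀/ω)·sinh
numerator   = -0.0122 − (-0.1004)·1.447669 − (0.3519/2.9018)·1.046778 = 0.006204
denominator = 1 − 1.447669 = -0.447669
p = 0.006204 / -0.447669 = -0.0139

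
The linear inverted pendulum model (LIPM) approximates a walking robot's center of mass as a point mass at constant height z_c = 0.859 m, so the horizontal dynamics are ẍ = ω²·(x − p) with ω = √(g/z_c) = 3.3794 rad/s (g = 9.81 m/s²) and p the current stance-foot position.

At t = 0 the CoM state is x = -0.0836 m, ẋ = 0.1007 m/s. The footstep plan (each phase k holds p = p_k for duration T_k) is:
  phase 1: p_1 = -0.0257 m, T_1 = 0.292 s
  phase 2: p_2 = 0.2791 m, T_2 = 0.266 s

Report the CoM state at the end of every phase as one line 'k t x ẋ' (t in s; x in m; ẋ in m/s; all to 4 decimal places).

phase 1: p=-0.0257, T=0.292, ωT=0.986785, cosh=1.527684, sinh=1.154911; start (x,ẋ)=(-0.083600, 0.100700) → end (x,ẋ)=(-0.079739, -0.072140)
phase 2: p=0.2791, T=0.266, ωT=0.898920, cosh=1.431979, sinh=1.024970; start (x,ẋ)=(-0.079739, -0.072140) → end (x,ẋ)=(-0.256630, -1.346243)

1 0.2920 -0.0797 -0.0721
2 0.5580 -0.2566 -1.3462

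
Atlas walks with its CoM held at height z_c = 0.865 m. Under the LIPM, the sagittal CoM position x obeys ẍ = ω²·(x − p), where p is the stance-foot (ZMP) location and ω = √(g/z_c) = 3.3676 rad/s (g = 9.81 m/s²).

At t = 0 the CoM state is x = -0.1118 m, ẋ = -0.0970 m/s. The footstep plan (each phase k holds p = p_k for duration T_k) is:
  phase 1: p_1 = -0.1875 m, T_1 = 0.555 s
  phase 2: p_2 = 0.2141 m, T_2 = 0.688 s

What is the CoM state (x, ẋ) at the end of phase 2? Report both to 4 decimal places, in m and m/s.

x = -0.3001, ẋ = -1.6035

phase 1: p=-0.1875, T=0.555, ωT=1.869018, cosh=3.318102, sinh=3.163826; start (x,ẋ)=(-0.111800, -0.097000) → end (x,ẋ)=(-0.027450, 0.484690)
phase 2: p=0.2141, T=0.688, ωT=2.316909, cosh=5.121423, sinh=5.022845; start (x,ẋ)=(-0.027450, 0.484690) → end (x,ẋ)=(-0.300056, -1.603504)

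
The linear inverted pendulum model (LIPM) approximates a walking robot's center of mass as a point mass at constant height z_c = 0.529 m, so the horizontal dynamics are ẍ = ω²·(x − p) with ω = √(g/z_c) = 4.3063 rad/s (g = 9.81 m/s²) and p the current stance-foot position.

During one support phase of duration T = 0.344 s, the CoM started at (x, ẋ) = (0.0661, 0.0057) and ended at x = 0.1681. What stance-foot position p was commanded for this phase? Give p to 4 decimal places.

ωT = 4.3063·0.344 = 1.481367; cosh(ωT) = 2.313141, sinh(ωT) = 2.085815
x(T) = p + (x₀−p)·cosh(ωT) + (ẋ₀/ω)·sinh(ωT) ⇒ p·(1 − cosh) = x(T) − x₀·cosh − (ẋ₀/ω)·sinh
numerator   = 0.1681 − (0.0661)·2.313141 − (0.0057/4.3063)·2.085815 = 0.012440
denominator = 1 − 2.313141 = -1.313141
p = 0.012440 / -1.313141 = -0.0095

p = -0.0095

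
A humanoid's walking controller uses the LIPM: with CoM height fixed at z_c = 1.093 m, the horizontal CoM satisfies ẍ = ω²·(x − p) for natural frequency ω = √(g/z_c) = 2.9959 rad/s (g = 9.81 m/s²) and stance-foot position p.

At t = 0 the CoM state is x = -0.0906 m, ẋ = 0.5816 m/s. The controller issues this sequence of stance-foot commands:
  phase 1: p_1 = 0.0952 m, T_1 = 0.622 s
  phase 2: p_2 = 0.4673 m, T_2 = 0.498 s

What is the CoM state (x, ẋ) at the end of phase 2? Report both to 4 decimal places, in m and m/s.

phase 1: p=0.0952, T=0.622, ωT=1.863450, cosh=3.300536, sinh=3.145400; start (x,ẋ)=(-0.090600, 0.581600) → end (x,ẋ)=(0.092583, 0.168742)
phase 2: p=0.4673, T=0.498, ωT=1.491958, cosh=2.335362, sinh=2.110430; start (x,ẋ)=(0.092583, 0.168742) → end (x,ẋ)=(-0.288931, -1.975126)

x = -0.2889, ẋ = -1.9751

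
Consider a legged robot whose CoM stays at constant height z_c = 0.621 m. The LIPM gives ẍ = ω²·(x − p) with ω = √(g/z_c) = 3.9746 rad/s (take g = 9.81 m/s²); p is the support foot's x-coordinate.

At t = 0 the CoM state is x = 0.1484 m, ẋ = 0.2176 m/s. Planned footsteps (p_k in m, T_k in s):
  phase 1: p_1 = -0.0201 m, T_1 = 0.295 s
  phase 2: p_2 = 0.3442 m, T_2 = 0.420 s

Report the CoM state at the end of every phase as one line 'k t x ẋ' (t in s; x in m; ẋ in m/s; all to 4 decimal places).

1 0.2950 0.3581 1.3631
2 0.7150 1.2603 3.8875

phase 1: p=-0.0201, T=0.295, ωT=1.172507, cosh=1.769835, sinh=1.460245; start (x,ẋ)=(0.148400, 0.217600) → end (x,ẋ)=(0.358062, 1.363072)
phase 2: p=0.3442, T=0.420, ωT=1.669332, cosh=2.748497, sinh=2.560124; start (x,ẋ)=(0.358062, 1.363072) → end (x,ẋ)=(1.260283, 3.887452)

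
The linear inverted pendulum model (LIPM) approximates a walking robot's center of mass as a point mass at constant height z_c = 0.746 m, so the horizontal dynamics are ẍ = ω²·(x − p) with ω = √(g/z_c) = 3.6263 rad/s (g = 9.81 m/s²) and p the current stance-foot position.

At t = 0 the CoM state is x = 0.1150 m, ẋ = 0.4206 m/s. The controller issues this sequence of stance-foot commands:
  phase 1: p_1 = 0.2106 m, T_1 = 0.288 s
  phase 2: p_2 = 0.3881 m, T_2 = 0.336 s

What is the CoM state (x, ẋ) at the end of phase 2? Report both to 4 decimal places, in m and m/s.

phase 1: p=0.2106, T=0.288, ωT=1.044374, cosh=1.596766, sinh=1.244854; start (x,ẋ)=(0.115000, 0.420600) → end (x,ẋ)=(0.202335, 0.240041)
phase 2: p=0.3881, T=0.336, ωT=1.218437, cosh=1.838795, sinh=1.543102; start (x,ẋ)=(0.202335, 0.240041) → end (x,ẋ)=(0.148661, -0.598110)

x = 0.1487, ẋ = -0.5981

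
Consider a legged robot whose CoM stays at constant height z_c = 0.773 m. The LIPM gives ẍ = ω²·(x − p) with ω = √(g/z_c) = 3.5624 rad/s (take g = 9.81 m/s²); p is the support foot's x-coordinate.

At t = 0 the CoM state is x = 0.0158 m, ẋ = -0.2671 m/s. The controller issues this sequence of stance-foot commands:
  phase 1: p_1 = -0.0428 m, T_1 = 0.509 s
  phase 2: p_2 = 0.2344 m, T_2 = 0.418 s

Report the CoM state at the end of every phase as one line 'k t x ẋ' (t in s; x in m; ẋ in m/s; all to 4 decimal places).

1 0.5090 -0.0821 -0.2176
2 0.9270 -0.6314 -2.8790

phase 1: p=-0.0428, T=0.509, ωT=1.813262, cosh=3.146766, sinh=2.983644; start (x,ẋ)=(0.015800, -0.267100) → end (x,ẋ)=(-0.082106, -0.217646)
phase 2: p=0.2344, T=0.418, ωT=1.489083, cosh=2.329304, sinh=2.103725; start (x,ẋ)=(-0.082106, -0.217646) → end (x,ẋ)=(-0.631366, -2.878956)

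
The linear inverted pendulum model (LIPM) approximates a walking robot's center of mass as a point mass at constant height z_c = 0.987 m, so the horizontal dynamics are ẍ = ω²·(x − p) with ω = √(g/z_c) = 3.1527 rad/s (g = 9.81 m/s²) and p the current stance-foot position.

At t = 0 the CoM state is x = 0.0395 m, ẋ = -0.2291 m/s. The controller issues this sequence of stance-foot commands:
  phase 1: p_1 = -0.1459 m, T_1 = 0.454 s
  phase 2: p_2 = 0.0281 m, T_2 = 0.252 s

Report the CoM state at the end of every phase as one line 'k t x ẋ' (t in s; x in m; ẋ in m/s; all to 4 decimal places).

1 0.4540 0.1208 0.6463
2 0.7060 0.3322 1.1186

phase 1: p=-0.1459, T=0.454, ωT=1.431326, cosh=2.211617, sinh=1.972626; start (x,ẋ)=(0.039500, -0.229100) → end (x,ẋ)=(0.120787, 0.646339)
phase 2: p=0.0281, T=0.252, ωT=0.794480, cosh=1.332553, sinh=0.880737; start (x,ẋ)=(0.120787, 0.646339) → end (x,ẋ)=(0.332172, 1.118646)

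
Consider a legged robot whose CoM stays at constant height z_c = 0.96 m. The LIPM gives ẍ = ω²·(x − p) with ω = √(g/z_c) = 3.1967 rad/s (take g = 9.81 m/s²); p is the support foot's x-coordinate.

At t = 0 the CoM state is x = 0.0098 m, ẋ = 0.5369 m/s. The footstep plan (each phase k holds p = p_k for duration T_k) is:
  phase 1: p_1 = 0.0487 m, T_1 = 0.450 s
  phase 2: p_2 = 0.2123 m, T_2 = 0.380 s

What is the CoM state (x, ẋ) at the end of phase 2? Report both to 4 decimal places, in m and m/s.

x = 0.8214, ẋ = 2.1490

phase 1: p=0.0487, T=0.450, ωT=1.438515, cosh=2.225856, sinh=1.988576; start (x,ẋ)=(0.009800, 0.536900) → end (x,ẋ)=(0.296104, 0.947780)
phase 2: p=0.2123, T=0.380, ωT=1.214746, cosh=1.833112, sinh=1.536326; start (x,ẋ)=(0.296104, 0.947780) → end (x,ẋ)=(0.821424, 2.148964)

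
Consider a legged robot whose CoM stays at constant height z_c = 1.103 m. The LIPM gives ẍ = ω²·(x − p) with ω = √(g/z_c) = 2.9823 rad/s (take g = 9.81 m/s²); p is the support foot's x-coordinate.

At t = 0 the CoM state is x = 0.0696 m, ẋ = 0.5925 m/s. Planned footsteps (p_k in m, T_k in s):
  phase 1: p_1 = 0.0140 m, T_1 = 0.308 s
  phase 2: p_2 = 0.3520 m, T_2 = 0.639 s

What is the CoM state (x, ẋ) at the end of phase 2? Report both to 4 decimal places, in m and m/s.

phase 1: p=0.0140, T=0.308, ωT=0.918548, cosh=1.452374, sinh=1.053276; start (x,ẋ)=(0.069600, 0.592500) → end (x,ẋ)=(0.304009, 1.035182)
phase 2: p=0.3520, T=0.639, ωT=1.905690, cosh=3.436382, sinh=3.287662; start (x,ẋ)=(0.304009, 1.035182) → end (x,ẋ)=(1.328259, 3.086735)

x = 1.3283, ẋ = 3.0867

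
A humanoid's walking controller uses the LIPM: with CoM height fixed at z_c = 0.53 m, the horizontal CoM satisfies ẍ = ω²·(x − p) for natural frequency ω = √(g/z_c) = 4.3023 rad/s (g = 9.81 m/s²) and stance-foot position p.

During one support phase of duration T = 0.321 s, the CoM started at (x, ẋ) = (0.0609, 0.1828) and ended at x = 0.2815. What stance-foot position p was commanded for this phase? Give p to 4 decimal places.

ωT = 4.3023·0.321 = 1.381038; cosh(ωT) = 2.115174, sinh(ωT) = 1.863857
x(T) = p + (x₀−p)·cosh(ωT) + (ẋ₀/ω)·sinh(ωT) ⇒ p·(1 − cosh) = x(T) − x₀·cosh − (ẋ₀/ω)·sinh
numerator   = 0.2815 − (0.0609)·2.115174 − (0.1828/4.3023)·1.863857 = 0.073493
denominator = 1 − 2.115174 = -1.115174
p = 0.073493 / -1.115174 = -0.0659

p = -0.0659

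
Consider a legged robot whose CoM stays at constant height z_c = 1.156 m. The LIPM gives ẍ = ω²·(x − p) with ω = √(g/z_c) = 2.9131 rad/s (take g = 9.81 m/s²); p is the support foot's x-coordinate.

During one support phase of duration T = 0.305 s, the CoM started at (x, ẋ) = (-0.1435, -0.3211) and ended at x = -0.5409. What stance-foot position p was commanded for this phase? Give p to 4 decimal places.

ωT = 2.9131·0.305 = 0.888495; cosh(ωT) = 1.421371, sinh(ωT) = 1.010097
x(T) = p + (x₀−p)·cosh(ωT) + (ẋ₀/ω)·sinh(ωT) ⇒ p·(1 − cosh) = x(T) − x₀·cosh − (ẋ₀/ω)·sinh
numerator   = -0.5409 − (-0.1435)·1.421371 − (-0.3211/2.9131)·1.010097 = -0.225594
denominator = 1 − 1.421371 = -0.421371
p = -0.225594 / -0.421371 = 0.5354

p = 0.5354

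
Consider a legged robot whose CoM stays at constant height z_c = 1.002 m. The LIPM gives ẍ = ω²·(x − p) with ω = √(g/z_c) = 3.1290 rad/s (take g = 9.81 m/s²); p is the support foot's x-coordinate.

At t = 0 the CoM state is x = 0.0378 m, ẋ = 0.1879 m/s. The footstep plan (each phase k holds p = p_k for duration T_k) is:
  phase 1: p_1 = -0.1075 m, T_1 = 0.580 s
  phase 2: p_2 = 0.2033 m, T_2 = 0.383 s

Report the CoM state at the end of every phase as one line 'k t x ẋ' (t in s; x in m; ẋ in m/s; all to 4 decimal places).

1 0.5800 0.5299 1.9509
2 0.9630 1.7331 5.0671

phase 1: p=-0.1075, T=0.580, ωT=1.814820, cosh=3.151419, sinh=2.988552; start (x,ẋ)=(0.037800, 0.187900) → end (x,ẋ)=(0.529867, 1.950878)
phase 2: p=0.2033, T=0.383, ωT=1.198407, cosh=1.808253, sinh=1.506579; start (x,ẋ)=(0.529867, 1.950878) → end (x,ẋ)=(1.733142, 5.067147)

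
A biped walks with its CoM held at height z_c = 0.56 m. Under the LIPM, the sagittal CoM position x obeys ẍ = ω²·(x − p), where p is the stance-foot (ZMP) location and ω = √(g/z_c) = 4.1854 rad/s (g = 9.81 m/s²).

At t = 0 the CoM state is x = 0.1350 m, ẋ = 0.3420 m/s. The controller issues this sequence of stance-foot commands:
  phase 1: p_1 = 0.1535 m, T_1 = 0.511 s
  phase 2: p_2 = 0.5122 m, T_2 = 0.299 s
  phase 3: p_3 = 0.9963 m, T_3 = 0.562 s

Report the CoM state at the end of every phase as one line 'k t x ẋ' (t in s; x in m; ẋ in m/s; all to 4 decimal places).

phase 1: p=0.1535, T=0.511, ωT=2.138739, cosh=4.303267, sinh=4.185463; start (x,ẋ)=(0.135000, 0.342000) → end (x,ẋ)=(0.415895, 1.147637)
phase 2: p=0.5122, T=0.299, ωT=1.251435, cosh=1.890724, sinh=1.604630; start (x,ẋ)=(0.415895, 1.147637) → end (x,ẋ)=(0.770103, 1.523077)
phase 3: p=0.9963, T=0.562, ωT=2.352195, cosh=5.301884, sinh=5.206724; start (x,ẋ)=(0.770103, 1.523077) → end (x,ẋ)=(1.691770, 3.145845)

1 0.5110 0.4159 1.1476
2 0.8100 0.7701 1.5231
3 1.3720 1.6918 3.1458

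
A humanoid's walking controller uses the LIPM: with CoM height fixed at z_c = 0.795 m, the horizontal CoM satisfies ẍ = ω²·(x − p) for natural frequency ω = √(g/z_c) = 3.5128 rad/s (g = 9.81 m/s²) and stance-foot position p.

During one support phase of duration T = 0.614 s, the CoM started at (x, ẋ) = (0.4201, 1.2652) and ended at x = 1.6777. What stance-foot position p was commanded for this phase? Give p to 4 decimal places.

ωT = 3.5128·0.614 = 2.156859; cosh(ωT) = 4.379817, sinh(ωT) = 4.264129
x(T) = p + (x₀−p)·cosh(ωT) + (ẋ₀/ω)·sinh(ωT) ⇒ p·(1 − cosh) = x(T) − x₀·cosh − (ẋ₀/ω)·sinh
numerator   = 1.6777 − (0.4201)·4.379817 − (1.2652/3.5128)·4.264129 = -1.698066
denominator = 1 − 4.379817 = -3.379817
p = -1.698066 / -3.379817 = 0.5024

p = 0.5024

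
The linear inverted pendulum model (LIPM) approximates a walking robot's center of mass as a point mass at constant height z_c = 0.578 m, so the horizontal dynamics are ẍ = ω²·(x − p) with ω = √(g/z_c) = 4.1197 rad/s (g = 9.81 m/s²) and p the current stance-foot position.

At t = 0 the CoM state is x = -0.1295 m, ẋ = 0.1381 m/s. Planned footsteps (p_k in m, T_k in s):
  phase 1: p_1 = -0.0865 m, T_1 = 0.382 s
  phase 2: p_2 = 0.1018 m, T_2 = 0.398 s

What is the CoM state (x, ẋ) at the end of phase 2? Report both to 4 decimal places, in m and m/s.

x = -0.5210, ẋ = -2.4026

phase 1: p=-0.0865, T=0.382, ωT=1.573725, cosh=2.515930, sinh=2.308658; start (x,ẋ)=(-0.129500, 0.138100) → end (x,ẋ)=(-0.117294, -0.061522)
phase 2: p=0.1018, T=0.398, ωT=1.639641, cosh=2.673683, sinh=2.479634; start (x,ẋ)=(-0.117294, -0.061522) → end (x,ẋ)=(-0.521019, -2.402617)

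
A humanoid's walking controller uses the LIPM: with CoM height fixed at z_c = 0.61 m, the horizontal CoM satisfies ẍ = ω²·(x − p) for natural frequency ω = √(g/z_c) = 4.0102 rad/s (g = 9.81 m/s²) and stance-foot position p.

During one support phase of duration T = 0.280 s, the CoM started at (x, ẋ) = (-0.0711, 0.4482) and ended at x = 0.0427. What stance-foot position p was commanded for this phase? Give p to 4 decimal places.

ωT = 4.0102·0.280 = 1.122856; cosh(ωT) = 1.699485, sinh(ωT) = 1.374135
x(T) = p + (x₀−p)·cosh(ωT) + (ẋ₀/ω)·sinh(ωT) ⇒ p·(1 − cosh) = x(T) − x₀·cosh − (ẋ₀/ω)·sinh
numerator   = 0.0427 − (-0.0711)·1.699485 − (0.4482/4.0102)·1.374135 = 0.009953
denominator = 1 − 1.699485 = -0.699485
p = 0.009953 / -0.699485 = -0.0142

p = -0.0142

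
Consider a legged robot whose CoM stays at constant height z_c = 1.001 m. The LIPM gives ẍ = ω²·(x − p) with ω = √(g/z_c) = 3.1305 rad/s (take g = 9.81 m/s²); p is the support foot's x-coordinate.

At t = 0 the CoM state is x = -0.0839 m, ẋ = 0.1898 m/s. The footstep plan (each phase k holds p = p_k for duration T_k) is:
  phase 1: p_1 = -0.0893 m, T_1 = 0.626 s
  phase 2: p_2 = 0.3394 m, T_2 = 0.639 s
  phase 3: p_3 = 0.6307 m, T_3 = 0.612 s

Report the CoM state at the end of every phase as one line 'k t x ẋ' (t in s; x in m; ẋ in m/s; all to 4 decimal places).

phase 1: p=-0.0893, T=0.626, ωT=1.959693, cosh=3.619025, sinh=3.478123; start (x,ẋ)=(-0.083900, 0.189800) → end (x,ẋ)=(0.141119, 0.745688)
phase 2: p=0.3394, T=0.639, ωT=2.000390, cosh=3.763609, sinh=3.628326; start (x,ẋ)=(0.141119, 0.745688) → end (x,ẋ)=(0.457418, 0.554305)
phase 3: p=0.6307, T=0.612, ωT=1.915866, cosh=3.470017, sinh=3.322802; start (x,ẋ)=(0.457418, 0.554305) → end (x,ẋ)=(0.617762, 0.120957)

1 0.6260 0.1411 0.7457
2 1.2650 0.4574 0.5543
3 1.8770 0.6178 0.1210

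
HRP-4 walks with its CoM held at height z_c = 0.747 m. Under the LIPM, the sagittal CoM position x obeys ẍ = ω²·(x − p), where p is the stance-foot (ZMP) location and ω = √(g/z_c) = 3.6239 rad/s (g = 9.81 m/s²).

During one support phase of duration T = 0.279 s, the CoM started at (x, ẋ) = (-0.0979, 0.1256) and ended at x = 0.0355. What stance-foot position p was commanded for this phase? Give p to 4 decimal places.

ωT = 3.6239·0.279 = 1.011068; cosh(ωT) = 1.556183, sinh(ωT) = 1.192352
x(T) = p + (x₀−p)·cosh(ωT) + (ẋ₀/ω)·sinh(ωT) ⇒ p·(1 − cosh) = x(T) − x₀·cosh − (ẋ₀/ω)·sinh
numerator   = 0.0355 − (-0.0979)·1.556183 − (0.1256/3.6239)·1.192352 = 0.146525
denominator = 1 − 1.556183 = -0.556183
p = 0.146525 / -0.556183 = -0.2634

p = -0.2634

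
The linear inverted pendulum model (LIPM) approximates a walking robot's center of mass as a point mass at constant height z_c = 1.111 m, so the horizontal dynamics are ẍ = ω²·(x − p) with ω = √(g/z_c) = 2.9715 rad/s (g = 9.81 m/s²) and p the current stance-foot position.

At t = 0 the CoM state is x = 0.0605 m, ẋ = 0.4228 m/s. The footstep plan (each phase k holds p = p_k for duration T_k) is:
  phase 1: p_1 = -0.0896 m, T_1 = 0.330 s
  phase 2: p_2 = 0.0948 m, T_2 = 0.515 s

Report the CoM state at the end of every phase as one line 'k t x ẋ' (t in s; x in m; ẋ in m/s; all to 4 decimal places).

1 0.3300 0.3016 1.1538
2 0.8450 1.4498 4.1430

phase 1: p=-0.0896, T=0.330, ωT=0.980595, cosh=1.520565, sinh=1.145477; start (x,ẋ)=(0.060500, 0.422800) → end (x,ẋ)=(0.301621, 1.153803)
phase 2: p=0.0948, T=0.515, ωT=1.530323, cosh=2.418066, sinh=2.201600; start (x,ẋ)=(0.301621, 1.153803) → end (x,ẋ)=(1.449766, 4.143007)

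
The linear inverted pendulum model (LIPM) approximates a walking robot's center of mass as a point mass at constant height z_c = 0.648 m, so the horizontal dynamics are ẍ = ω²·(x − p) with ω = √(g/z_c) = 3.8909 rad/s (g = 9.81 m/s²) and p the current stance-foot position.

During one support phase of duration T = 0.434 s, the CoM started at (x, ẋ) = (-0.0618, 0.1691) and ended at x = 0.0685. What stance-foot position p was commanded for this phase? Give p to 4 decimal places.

p = -0.0711

ωT = 3.8909·0.434 = 1.688651; cosh(ωT) = 2.798471, sinh(ωT) = 2.613702
x(T) = p + (x₀−p)·cosh(ωT) + (ẋ₀/ω)·sinh(ωT) ⇒ p·(1 − cosh) = x(T) − x₀·cosh − (ẋ₀/ω)·sinh
numerator   = 0.0685 − (-0.0618)·2.798471 − (0.1691/3.8909)·2.613702 = 0.127853
denominator = 1 − 2.798471 = -1.798471
p = 0.127853 / -1.798471 = -0.0711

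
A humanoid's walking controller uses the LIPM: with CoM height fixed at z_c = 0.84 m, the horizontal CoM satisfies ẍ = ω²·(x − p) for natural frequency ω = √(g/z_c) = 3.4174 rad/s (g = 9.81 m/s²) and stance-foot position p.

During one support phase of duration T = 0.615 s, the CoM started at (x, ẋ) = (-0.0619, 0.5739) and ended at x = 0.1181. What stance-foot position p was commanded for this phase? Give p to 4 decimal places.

ωT = 3.4174·0.615 = 2.101701; cosh(ωT) = 4.151160, sinh(ωT) = 4.028912
x(T) = p + (x₀−p)·cosh(ωT) + (ẋ₀/ω)·sinh(ωT) ⇒ p·(1 − cosh) = x(T) − x₀·cosh − (ẋ₀/ω)·sinh
numerator   = 0.1181 − (-0.0619)·4.151160 − (0.5739/3.4174)·4.028912 = -0.301537
denominator = 1 − 4.151160 = -3.151160
p = -0.301537 / -3.151160 = 0.0957

p = 0.0957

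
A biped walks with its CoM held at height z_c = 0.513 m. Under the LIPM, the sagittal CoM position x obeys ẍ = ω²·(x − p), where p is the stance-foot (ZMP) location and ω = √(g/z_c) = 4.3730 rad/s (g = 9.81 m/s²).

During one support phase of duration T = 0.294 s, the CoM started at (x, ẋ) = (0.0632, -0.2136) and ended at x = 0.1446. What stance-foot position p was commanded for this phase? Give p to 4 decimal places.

ωT = 4.3730·0.294 = 1.285662; cosh(ωT) = 1.946765, sinh(ωT) = 1.670297
x(T) = p + (x₀−p)·cosh(ωT) + (ẋ₀/ω)·sinh(ωT) ⇒ p·(1 − cosh) = x(T) − x₀·cosh − (ẋ₀/ω)·sinh
numerator   = 0.1446 − (0.0632)·1.946765 − (-0.2136/4.3730)·1.670297 = 0.103150
denominator = 1 − 1.946765 = -0.946765
p = 0.103150 / -0.946765 = -0.1090

p = -0.1090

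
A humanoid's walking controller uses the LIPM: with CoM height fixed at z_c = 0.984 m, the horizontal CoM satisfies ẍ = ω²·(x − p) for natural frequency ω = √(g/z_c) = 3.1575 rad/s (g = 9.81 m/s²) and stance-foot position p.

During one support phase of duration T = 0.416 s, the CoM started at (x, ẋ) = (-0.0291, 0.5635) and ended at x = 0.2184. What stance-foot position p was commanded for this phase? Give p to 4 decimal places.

p = 0.0316

ωT = 3.1575·0.416 = 1.313520; cosh(ωT) = 1.994057, sinh(ωT) = 1.725185
x(T) = p + (x₀−p)·cosh(ωT) + (ẋ₀/ω)·sinh(ωT) ⇒ p·(1 − cosh) = x(T) − x₀·cosh − (ẋ₀/ω)·sinh
numerator   = 0.2184 − (-0.0291)·1.994057 − (0.5635/3.1575)·1.725185 = -0.031456
denominator = 1 − 1.994057 = -0.994057
p = -0.031456 / -0.994057 = 0.0316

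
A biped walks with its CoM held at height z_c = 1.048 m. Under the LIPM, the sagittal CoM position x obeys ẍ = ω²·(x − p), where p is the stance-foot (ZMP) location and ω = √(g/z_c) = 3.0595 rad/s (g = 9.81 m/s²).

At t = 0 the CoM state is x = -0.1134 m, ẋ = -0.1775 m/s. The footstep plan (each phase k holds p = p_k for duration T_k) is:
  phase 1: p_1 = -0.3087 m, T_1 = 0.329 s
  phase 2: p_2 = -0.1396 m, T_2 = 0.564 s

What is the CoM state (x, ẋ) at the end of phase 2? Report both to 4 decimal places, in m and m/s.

phase 1: p=-0.3087, T=0.329, ωT=1.006576, cosh=1.550842, sinh=1.185373; start (x,ẋ)=(-0.113400, -0.177500) → end (x,ẋ)=(-0.074591, 0.433010)
phase 2: p=-0.1396, T=0.564, ωT=1.725558, cosh=2.896864, sinh=2.718790; start (x,ẋ)=(-0.074591, 0.433010) → end (x,ẋ)=(0.433511, 1.795123)

x = 0.4335, ẋ = 1.7951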